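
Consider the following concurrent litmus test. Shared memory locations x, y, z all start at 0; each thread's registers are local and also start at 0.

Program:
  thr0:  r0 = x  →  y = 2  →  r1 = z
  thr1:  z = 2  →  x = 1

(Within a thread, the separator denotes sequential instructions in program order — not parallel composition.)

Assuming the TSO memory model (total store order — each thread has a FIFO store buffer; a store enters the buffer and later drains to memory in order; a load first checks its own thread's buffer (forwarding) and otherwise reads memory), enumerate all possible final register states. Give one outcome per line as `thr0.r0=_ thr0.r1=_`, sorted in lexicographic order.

outcome vector order: (thr0.r0,thr0.r1)
|TSO outcomes| = 3

thr0.r0=0 thr0.r1=0
thr0.r0=0 thr0.r1=2
thr0.r0=1 thr0.r1=2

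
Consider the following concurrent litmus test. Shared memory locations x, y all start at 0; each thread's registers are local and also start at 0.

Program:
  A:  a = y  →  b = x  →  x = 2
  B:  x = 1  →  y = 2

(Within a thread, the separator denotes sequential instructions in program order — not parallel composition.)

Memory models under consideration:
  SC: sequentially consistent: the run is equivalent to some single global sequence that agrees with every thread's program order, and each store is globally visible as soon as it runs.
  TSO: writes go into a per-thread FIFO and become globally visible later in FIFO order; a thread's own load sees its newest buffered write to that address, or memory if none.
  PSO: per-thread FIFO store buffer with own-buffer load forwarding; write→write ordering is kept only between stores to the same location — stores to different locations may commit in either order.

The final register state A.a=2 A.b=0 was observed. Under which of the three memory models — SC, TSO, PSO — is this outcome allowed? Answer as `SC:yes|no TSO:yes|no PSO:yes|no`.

outcome vector order: (A.a,A.b)
under SC → (0,0); (0,1); (2,1)
under TSO → (0,0); (0,1); (2,1)
under PSO → (0,0); (0,1); (2,0); (2,1)
target (2,0) ∈ {PSO}

SC:no TSO:no PSO:yes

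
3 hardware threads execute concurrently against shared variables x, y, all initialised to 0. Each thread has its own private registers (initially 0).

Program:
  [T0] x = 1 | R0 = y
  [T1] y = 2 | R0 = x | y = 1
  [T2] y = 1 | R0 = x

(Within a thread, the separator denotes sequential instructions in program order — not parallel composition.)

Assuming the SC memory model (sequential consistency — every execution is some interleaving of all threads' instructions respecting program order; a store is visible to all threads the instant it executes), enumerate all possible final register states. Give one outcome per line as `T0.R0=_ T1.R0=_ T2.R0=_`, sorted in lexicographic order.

outcome vector order: (T0.R0,T1.R0,T2.R0)
|SC outcomes| = 9

T0.R0=0 T1.R0=1 T2.R0=1
T0.R0=1 T1.R0=0 T2.R0=0
T0.R0=1 T1.R0=0 T2.R0=1
T0.R0=1 T1.R0=1 T2.R0=0
T0.R0=1 T1.R0=1 T2.R0=1
T0.R0=2 T1.R0=0 T2.R0=0
T0.R0=2 T1.R0=0 T2.R0=1
T0.R0=2 T1.R0=1 T2.R0=0
T0.R0=2 T1.R0=1 T2.R0=1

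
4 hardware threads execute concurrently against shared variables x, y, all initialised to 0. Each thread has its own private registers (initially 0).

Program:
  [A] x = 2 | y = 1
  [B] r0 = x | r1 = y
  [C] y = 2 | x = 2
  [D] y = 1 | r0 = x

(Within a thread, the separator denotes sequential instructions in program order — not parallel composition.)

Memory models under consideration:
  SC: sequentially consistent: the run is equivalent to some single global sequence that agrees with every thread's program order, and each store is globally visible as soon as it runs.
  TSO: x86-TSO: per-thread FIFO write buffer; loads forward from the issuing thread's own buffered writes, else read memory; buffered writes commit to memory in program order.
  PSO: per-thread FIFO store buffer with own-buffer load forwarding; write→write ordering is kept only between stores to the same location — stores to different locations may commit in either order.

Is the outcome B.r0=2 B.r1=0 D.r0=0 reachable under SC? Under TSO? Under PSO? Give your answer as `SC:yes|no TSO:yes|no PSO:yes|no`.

outcome vector order: (B.r0,B.r1,D.r0)
SC: 11 outcomes — {000; 002; 010; 012; 020; 022; 202; 210; 212; 220; 222}
TSO: 12 outcomes — {000; 002; 010; 012; 020; 022; 200; 202; 210; 212; 220; 222}
PSO: 12 outcomes — {000; 002; 010; 012; 020; 022; 200; 202; 210; 212; 220; 222}
target 200 ∈ {TSO,PSO}

SC:no TSO:yes PSO:yes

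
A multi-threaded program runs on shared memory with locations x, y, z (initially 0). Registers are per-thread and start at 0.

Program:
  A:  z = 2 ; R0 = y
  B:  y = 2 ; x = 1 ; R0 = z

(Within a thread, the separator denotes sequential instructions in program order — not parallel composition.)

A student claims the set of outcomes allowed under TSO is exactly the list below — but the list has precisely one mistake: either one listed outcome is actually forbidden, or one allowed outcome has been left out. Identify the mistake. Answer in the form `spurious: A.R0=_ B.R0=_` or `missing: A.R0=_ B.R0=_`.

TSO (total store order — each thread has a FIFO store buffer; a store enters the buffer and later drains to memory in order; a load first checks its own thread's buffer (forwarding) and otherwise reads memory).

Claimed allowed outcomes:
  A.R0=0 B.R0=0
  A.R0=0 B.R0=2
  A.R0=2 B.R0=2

outcome vector order: (A.R0,B.R0)
TSO (4): <0 0> <0 2> <2 0> <2 2>
TSO∖claimed = {<2 0>}

missing: A.R0=2 B.R0=0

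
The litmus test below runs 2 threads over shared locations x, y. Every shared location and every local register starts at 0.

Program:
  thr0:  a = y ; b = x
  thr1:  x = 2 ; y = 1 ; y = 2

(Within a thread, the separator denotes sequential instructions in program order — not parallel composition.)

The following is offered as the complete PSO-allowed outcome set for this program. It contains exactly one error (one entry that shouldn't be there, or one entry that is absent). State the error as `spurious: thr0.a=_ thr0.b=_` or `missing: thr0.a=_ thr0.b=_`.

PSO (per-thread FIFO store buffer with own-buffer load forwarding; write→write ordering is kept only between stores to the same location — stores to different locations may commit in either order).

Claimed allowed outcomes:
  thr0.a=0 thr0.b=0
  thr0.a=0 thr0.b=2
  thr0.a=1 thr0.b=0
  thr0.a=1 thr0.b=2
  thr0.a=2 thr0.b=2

missing: thr0.a=2 thr0.b=0

outcome vector order: (thr0.a,thr0.b)
under PSO → 0/0 0/2 1/0 1/2 2/0 2/2
PSO∖claimed = {2/0}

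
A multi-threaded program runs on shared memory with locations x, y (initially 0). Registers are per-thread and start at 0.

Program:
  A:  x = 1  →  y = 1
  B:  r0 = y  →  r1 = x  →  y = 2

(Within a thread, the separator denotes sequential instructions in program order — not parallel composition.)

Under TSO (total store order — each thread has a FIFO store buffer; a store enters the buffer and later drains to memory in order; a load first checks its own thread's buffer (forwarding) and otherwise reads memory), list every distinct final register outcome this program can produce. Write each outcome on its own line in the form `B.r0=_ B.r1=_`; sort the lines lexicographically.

outcome vector order: (B.r0,B.r1)
|TSO outcomes| = 3

B.r0=0 B.r1=0
B.r0=0 B.r1=1
B.r0=1 B.r1=1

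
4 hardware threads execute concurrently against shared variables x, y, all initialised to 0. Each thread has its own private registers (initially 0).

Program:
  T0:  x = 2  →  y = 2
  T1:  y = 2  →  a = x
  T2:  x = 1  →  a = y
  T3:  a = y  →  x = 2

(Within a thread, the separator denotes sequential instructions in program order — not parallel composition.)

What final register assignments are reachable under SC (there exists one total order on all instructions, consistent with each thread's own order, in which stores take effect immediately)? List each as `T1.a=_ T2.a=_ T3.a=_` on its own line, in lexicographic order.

T1.a=0 T2.a=2 T3.a=0
T1.a=0 T2.a=2 T3.a=2
T1.a=1 T2.a=0 T3.a=0
T1.a=1 T2.a=0 T3.a=2
T1.a=1 T2.a=2 T3.a=0
T1.a=1 T2.a=2 T3.a=2
T1.a=2 T2.a=0 T3.a=0
T1.a=2 T2.a=0 T3.a=2
T1.a=2 T2.a=2 T3.a=0
T1.a=2 T2.a=2 T3.a=2

outcome vector order: (T1.a,T2.a,T3.a)
|SC outcomes| = 10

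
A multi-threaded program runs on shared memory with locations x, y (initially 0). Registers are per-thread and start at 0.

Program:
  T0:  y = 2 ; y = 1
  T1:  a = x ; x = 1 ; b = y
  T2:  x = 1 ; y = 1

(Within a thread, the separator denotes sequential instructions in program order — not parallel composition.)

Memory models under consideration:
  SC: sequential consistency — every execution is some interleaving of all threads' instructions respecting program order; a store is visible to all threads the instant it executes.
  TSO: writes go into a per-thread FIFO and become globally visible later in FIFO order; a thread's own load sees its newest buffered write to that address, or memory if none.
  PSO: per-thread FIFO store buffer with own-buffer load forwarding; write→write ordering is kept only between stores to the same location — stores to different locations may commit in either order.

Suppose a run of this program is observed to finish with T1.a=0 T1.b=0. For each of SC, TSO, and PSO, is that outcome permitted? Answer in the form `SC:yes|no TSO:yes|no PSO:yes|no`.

SC:yes TSO:yes PSO:yes

outcome vector order: (T1.a,T1.b)
SC: 6 outcomes — {00, 01, 02, 10, 11, 12}
TSO: 6 outcomes — {00, 01, 02, 10, 11, 12}
PSO: 6 outcomes — {00, 01, 02, 10, 11, 12}
target 00 ∈ {SC,TSO,PSO}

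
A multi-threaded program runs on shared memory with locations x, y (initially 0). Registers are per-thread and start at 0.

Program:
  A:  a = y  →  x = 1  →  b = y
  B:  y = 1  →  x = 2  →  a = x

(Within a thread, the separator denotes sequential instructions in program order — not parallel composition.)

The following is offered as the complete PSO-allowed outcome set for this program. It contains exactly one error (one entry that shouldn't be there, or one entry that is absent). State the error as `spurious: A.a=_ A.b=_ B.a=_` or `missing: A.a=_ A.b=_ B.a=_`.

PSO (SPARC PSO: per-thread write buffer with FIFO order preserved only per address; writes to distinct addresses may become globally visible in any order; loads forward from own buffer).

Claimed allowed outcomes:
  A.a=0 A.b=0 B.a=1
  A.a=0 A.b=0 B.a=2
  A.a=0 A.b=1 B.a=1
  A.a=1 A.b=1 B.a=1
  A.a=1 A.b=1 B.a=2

outcome vector order: (A.a,A.b,B.a)
PSO: 6 outcomes — {(0,0,1) (0,0,2) (0,1,1) (0,1,2) (1,1,1) (1,1,2)}
PSO∖claimed = {(0,1,2)}

missing: A.a=0 A.b=1 B.a=2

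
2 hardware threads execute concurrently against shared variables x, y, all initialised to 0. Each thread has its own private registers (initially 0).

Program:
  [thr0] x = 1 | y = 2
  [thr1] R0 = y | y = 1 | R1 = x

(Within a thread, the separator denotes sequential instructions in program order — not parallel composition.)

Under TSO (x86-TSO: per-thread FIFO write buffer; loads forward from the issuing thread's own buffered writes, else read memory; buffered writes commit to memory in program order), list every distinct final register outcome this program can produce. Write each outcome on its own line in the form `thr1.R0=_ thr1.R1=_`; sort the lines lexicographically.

outcome vector order: (thr1.R0,thr1.R1)
|TSO outcomes| = 3

thr1.R0=0 thr1.R1=0
thr1.R0=0 thr1.R1=1
thr1.R0=2 thr1.R1=1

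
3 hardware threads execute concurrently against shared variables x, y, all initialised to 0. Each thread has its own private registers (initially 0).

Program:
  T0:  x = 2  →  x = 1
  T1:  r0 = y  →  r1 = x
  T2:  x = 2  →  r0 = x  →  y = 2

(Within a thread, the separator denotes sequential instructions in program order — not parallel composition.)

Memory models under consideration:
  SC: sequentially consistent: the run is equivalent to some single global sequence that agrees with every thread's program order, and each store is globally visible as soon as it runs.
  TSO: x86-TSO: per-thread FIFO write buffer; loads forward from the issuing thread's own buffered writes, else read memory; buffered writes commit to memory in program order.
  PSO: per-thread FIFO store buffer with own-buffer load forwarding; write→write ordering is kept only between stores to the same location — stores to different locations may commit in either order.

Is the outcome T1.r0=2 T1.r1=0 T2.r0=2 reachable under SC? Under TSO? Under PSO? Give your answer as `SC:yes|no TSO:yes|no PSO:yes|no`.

SC:no TSO:no PSO:yes

outcome vector order: (T1.r0,T1.r1,T2.r0)
SC (9): (0,0,1); (0,0,2); (0,1,1); (0,1,2); (0,2,1); (0,2,2); (2,1,1); (2,1,2); (2,2,2)
TSO (9): (0,0,1); (0,0,2); (0,1,1); (0,1,2); (0,2,1); (0,2,2); (2,1,1); (2,1,2); (2,2,2)
PSO (10): (0,0,1); (0,0,2); (0,1,1); (0,1,2); (0,2,1); (0,2,2); (2,0,2); (2,1,1); (2,1,2); (2,2,2)
target (2,0,2) ∈ {PSO}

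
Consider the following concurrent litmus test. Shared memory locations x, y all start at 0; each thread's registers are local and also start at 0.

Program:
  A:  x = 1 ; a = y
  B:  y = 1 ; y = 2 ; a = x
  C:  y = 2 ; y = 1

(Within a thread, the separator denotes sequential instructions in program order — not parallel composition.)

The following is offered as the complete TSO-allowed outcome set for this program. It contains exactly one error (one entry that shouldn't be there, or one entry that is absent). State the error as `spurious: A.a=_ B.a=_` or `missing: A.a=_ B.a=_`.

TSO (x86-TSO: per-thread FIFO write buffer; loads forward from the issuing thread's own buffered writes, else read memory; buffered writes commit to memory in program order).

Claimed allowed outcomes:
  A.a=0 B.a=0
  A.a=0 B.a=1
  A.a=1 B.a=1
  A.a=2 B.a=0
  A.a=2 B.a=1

missing: A.a=1 B.a=0

outcome vector order: (A.a,B.a)
[TSO] allowed = {<0 0> <0 1> <1 0> <1 1> <2 0> <2 1>}
TSO∖claimed = {<1 0>}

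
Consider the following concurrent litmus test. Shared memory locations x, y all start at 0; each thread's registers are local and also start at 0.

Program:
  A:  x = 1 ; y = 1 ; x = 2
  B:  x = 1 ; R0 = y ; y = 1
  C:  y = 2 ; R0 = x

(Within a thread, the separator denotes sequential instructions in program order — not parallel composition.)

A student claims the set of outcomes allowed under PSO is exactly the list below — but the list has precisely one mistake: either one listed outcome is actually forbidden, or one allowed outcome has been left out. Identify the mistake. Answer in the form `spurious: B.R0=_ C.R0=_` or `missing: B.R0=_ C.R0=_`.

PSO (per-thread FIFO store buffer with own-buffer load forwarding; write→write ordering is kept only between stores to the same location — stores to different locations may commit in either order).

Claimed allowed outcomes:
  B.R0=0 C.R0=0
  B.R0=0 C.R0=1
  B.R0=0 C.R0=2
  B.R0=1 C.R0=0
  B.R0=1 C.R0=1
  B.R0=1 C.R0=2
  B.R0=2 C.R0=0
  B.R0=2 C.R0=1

missing: B.R0=2 C.R0=2

outcome vector order: (B.R0,C.R0)
[PSO] allowed = {00, 01, 02, 10, 11, 12, 20, 21, 22}
PSO∖claimed = {22}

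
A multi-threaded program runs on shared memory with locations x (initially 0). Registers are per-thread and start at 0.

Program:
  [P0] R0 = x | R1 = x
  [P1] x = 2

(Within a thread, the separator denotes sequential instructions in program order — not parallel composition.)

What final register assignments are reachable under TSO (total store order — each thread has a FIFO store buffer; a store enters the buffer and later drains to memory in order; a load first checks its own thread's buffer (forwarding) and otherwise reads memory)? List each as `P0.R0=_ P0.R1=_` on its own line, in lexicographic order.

outcome vector order: (P0.R0,P0.R1)
|TSO outcomes| = 3

P0.R0=0 P0.R1=0
P0.R0=0 P0.R1=2
P0.R0=2 P0.R1=2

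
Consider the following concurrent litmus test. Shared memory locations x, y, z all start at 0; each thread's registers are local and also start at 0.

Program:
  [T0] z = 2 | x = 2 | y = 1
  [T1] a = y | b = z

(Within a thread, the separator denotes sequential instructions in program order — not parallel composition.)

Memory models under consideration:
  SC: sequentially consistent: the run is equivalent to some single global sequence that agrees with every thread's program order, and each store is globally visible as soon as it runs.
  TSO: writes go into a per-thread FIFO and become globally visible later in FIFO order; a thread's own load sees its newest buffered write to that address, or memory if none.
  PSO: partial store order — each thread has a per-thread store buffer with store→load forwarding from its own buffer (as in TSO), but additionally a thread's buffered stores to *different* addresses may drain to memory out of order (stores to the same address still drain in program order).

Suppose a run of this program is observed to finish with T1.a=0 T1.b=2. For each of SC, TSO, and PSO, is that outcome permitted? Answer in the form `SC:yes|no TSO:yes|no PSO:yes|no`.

SC:yes TSO:yes PSO:yes

outcome vector order: (T1.a,T1.b)
SC (3): 00 02 12
TSO (3): 00 02 12
PSO (4): 00 02 10 12
target 02 ∈ {SC,TSO,PSO}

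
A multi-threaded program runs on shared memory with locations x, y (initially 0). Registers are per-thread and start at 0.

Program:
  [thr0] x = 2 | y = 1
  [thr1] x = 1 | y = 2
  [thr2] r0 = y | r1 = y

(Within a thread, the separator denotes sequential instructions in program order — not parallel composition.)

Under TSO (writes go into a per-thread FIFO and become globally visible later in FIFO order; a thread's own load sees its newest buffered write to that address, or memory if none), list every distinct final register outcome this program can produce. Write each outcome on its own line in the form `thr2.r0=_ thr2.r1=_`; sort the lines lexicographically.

thr2.r0=0 thr2.r1=0
thr2.r0=0 thr2.r1=1
thr2.r0=0 thr2.r1=2
thr2.r0=1 thr2.r1=1
thr2.r0=1 thr2.r1=2
thr2.r0=2 thr2.r1=1
thr2.r0=2 thr2.r1=2

outcome vector order: (thr2.r0,thr2.r1)
|TSO outcomes| = 7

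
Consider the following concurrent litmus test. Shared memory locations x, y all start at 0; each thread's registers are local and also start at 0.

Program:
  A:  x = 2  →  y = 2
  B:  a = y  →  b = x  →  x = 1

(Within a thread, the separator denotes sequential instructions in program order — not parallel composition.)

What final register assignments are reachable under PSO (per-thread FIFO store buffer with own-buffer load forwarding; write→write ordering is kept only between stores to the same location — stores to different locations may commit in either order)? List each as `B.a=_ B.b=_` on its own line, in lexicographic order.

B.a=0 B.b=0
B.a=0 B.b=2
B.a=2 B.b=0
B.a=2 B.b=2

outcome vector order: (B.a,B.b)
|PSO outcomes| = 4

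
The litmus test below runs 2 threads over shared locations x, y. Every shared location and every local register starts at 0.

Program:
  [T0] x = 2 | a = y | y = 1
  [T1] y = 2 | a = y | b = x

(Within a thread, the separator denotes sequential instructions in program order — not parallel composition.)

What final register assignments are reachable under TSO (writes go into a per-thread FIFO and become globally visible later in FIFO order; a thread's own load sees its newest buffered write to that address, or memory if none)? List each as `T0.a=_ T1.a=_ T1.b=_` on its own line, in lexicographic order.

outcome vector order: (T0.a,T1.a,T1.b)
|TSO outcomes| = 6

T0.a=0 T1.a=1 T1.b=2
T0.a=0 T1.a=2 T1.b=0
T0.a=0 T1.a=2 T1.b=2
T0.a=2 T1.a=1 T1.b=2
T0.a=2 T1.a=2 T1.b=0
T0.a=2 T1.a=2 T1.b=2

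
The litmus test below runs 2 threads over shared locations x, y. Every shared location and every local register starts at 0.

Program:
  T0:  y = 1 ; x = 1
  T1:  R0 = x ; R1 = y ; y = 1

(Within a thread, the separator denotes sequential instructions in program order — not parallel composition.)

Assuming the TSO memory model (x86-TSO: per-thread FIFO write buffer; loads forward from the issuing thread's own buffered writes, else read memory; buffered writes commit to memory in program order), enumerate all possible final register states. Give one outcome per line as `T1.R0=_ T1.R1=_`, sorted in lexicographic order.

T1.R0=0 T1.R1=0
T1.R0=0 T1.R1=1
T1.R0=1 T1.R1=1

outcome vector order: (T1.R0,T1.R1)
|TSO outcomes| = 3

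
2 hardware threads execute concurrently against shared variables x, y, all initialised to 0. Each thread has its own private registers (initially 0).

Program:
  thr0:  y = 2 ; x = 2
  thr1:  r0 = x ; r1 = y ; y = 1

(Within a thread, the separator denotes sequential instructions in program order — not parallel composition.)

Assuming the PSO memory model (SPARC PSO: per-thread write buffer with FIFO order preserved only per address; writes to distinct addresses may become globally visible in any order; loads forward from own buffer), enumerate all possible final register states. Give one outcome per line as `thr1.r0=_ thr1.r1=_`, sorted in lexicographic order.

outcome vector order: (thr1.r0,thr1.r1)
|PSO outcomes| = 4

thr1.r0=0 thr1.r1=0
thr1.r0=0 thr1.r1=2
thr1.r0=2 thr1.r1=0
thr1.r0=2 thr1.r1=2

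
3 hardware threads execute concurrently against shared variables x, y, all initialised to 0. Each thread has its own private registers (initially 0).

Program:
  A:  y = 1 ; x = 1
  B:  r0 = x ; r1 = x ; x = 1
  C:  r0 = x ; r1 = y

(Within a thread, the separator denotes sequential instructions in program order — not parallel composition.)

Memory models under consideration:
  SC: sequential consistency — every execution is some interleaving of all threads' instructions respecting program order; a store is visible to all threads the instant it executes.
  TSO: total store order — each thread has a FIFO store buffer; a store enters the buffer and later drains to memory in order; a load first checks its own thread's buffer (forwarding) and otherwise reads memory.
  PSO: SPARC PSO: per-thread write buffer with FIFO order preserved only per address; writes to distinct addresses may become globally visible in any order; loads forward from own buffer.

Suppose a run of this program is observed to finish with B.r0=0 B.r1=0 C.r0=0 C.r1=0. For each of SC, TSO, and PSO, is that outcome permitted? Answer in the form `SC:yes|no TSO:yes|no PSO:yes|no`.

outcome vector order: (B.r0,B.r1,C.r0,C.r1)
SC: 10 outcomes — {0000 0001 0010 0011 0100 0101 0111 1100 1101 1111}
TSO: 10 outcomes — {0000 0001 0010 0011 0100 0101 0111 1100 1101 1111}
PSO: 12 outcomes — {0000 0001 0010 0011 0100 0101 0110 0111 1100 1101 1110 1111}
target 0000 ∈ {SC,TSO,PSO}

SC:yes TSO:yes PSO:yes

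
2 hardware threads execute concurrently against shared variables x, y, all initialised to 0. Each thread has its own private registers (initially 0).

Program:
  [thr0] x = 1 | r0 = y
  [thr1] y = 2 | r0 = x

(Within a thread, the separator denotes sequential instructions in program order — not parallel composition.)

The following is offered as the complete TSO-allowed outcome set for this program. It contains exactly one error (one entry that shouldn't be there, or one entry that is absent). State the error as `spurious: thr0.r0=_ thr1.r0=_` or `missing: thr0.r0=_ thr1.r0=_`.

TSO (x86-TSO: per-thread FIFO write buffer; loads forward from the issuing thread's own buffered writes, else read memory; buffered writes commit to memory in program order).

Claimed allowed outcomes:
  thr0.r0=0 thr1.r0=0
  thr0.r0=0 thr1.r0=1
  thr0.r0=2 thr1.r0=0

missing: thr0.r0=2 thr1.r0=1

outcome vector order: (thr0.r0,thr1.r0)
TSO: 4 outcomes — {00; 01; 20; 21}
TSO∖claimed = {21}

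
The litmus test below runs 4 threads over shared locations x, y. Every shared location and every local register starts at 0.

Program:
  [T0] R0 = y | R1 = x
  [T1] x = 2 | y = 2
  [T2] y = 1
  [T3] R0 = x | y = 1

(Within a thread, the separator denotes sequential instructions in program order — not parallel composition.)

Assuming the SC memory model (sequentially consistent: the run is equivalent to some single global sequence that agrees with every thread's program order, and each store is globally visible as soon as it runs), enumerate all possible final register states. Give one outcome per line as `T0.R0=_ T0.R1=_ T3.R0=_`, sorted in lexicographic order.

T0.R0=0 T0.R1=0 T3.R0=0
T0.R0=0 T0.R1=0 T3.R0=2
T0.R0=0 T0.R1=2 T3.R0=0
T0.R0=0 T0.R1=2 T3.R0=2
T0.R0=1 T0.R1=0 T3.R0=0
T0.R0=1 T0.R1=0 T3.R0=2
T0.R0=1 T0.R1=2 T3.R0=0
T0.R0=1 T0.R1=2 T3.R0=2
T0.R0=2 T0.R1=2 T3.R0=0
T0.R0=2 T0.R1=2 T3.R0=2

outcome vector order: (T0.R0,T0.R1,T3.R0)
|SC outcomes| = 10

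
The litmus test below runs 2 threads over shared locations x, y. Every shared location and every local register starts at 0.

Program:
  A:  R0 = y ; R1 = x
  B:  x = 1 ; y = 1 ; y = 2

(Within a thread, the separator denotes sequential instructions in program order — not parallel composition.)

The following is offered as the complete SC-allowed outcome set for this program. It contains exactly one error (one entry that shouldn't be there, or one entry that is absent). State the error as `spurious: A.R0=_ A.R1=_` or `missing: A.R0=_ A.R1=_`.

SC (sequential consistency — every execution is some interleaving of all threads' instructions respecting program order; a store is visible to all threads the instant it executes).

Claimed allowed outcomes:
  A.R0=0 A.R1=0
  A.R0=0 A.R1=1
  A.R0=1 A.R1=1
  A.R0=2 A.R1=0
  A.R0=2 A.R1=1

spurious: A.R0=2 A.R1=0

outcome vector order: (A.R0,A.R1)
under SC → <0 0>, <0 1>, <1 1>, <2 1>
claimed∖SC = {<2 0>}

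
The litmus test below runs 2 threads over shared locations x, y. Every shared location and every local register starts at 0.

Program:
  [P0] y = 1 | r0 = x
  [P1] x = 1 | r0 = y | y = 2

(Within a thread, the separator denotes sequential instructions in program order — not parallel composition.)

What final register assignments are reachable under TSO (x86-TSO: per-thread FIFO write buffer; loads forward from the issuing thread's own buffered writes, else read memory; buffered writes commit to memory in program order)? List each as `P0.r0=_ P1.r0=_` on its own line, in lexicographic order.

outcome vector order: (P0.r0,P1.r0)
|TSO outcomes| = 4

P0.r0=0 P1.r0=0
P0.r0=0 P1.r0=1
P0.r0=1 P1.r0=0
P0.r0=1 P1.r0=1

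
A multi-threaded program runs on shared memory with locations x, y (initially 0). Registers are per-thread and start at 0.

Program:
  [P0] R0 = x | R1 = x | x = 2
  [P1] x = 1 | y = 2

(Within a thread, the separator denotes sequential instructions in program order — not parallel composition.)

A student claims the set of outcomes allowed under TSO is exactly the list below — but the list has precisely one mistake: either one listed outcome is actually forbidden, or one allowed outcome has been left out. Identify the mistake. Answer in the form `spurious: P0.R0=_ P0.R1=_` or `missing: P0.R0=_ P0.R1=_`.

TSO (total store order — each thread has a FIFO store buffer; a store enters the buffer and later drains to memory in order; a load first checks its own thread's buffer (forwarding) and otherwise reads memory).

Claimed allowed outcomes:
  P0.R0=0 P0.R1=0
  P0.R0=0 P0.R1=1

missing: P0.R0=1 P0.R1=1

outcome vector order: (P0.R0,P0.R1)
[TSO] allowed = {<0 0>, <0 1>, <1 1>}
TSO∖claimed = {<1 1>}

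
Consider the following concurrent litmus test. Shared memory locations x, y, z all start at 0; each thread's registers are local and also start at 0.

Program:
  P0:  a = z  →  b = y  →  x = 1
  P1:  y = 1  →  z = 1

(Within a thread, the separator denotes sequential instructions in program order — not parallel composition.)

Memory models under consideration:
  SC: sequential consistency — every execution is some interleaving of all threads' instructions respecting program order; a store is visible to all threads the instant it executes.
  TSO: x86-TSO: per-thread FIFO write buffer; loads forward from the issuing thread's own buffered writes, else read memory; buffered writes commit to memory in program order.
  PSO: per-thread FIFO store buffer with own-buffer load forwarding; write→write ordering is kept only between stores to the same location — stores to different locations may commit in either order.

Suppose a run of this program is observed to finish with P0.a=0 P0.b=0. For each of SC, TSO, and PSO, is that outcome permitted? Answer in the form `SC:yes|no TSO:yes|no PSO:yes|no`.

SC:yes TSO:yes PSO:yes

outcome vector order: (P0.a,P0.b)
[SC] allowed = {(0,0), (0,1), (1,1)}
[TSO] allowed = {(0,0), (0,1), (1,1)}
[PSO] allowed = {(0,0), (0,1), (1,0), (1,1)}
target (0,0) ∈ {SC,TSO,PSO}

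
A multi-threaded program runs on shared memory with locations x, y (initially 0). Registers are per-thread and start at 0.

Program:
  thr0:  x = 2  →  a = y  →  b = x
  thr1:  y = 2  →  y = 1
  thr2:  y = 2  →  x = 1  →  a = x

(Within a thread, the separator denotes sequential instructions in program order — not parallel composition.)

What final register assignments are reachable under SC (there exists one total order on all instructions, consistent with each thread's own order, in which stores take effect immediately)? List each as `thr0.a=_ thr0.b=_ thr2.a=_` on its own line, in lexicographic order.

outcome vector order: (thr0.a,thr0.b,thr2.a)
|SC outcomes| = 8

thr0.a=0 thr0.b=1 thr2.a=1
thr0.a=0 thr0.b=2 thr2.a=1
thr0.a=1 thr0.b=1 thr2.a=1
thr0.a=1 thr0.b=2 thr2.a=1
thr0.a=1 thr0.b=2 thr2.a=2
thr0.a=2 thr0.b=1 thr2.a=1
thr0.a=2 thr0.b=2 thr2.a=1
thr0.a=2 thr0.b=2 thr2.a=2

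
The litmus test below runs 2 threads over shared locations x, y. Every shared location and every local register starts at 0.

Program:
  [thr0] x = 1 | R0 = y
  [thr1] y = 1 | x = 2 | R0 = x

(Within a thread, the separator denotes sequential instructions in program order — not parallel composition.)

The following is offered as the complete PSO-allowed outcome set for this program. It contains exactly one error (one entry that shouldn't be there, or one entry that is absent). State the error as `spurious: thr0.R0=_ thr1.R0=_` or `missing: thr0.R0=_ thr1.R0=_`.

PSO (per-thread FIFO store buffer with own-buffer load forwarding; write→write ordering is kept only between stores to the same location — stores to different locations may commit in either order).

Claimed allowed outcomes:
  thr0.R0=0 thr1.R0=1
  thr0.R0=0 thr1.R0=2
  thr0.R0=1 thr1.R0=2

outcome vector order: (thr0.R0,thr1.R0)
[PSO] allowed = {0/1; 0/2; 1/1; 1/2}
PSO∖claimed = {1/1}

missing: thr0.R0=1 thr1.R0=1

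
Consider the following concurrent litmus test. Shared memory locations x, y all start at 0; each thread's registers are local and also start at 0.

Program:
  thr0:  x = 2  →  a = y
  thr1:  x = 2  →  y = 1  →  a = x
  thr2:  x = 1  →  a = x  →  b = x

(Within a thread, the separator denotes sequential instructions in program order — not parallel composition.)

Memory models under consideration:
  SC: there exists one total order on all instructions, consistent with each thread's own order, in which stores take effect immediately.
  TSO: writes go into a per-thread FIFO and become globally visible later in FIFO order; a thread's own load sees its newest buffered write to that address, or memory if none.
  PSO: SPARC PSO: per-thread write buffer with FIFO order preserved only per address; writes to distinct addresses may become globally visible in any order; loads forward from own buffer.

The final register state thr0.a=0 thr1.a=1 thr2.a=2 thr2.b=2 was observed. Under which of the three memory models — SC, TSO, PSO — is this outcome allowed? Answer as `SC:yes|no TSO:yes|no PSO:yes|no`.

SC:no TSO:yes PSO:yes

outcome vector order: (thr0.a,thr1.a,thr2.a,thr2.b)
SC: 10 outcomes — {0/1/1/1; 0/2/1/1; 0/2/1/2; 0/2/2/2; 1/1/1/1; 1/1/1/2; 1/1/2/2; 1/2/1/1; 1/2/1/2; 1/2/2/2}
TSO: 12 outcomes — {0/1/1/1; 0/1/1/2; 0/1/2/2; 0/2/1/1; 0/2/1/2; 0/2/2/2; 1/1/1/1; 1/1/1/2; 1/1/2/2; 1/2/1/1; 1/2/1/2; 1/2/2/2}
PSO: 12 outcomes — {0/1/1/1; 0/1/1/2; 0/1/2/2; 0/2/1/1; 0/2/1/2; 0/2/2/2; 1/1/1/1; 1/1/1/2; 1/1/2/2; 1/2/1/1; 1/2/1/2; 1/2/2/2}
target 0/1/2/2 ∈ {TSO,PSO}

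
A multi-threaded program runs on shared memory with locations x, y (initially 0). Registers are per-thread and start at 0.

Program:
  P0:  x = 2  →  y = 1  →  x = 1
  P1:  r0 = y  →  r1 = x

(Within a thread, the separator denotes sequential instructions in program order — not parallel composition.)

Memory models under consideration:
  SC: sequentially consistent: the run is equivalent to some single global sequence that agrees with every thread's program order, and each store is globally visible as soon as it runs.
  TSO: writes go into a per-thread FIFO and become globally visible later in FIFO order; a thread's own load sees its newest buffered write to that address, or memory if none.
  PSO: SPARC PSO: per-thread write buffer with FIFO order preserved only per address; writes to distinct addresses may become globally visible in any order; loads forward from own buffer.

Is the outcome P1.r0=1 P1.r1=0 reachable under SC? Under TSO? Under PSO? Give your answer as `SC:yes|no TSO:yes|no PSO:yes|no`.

outcome vector order: (P1.r0,P1.r1)
[SC] allowed = {0/0, 0/1, 0/2, 1/1, 1/2}
[TSO] allowed = {0/0, 0/1, 0/2, 1/1, 1/2}
[PSO] allowed = {0/0, 0/1, 0/2, 1/0, 1/1, 1/2}
target 1/0 ∈ {PSO}

SC:no TSO:no PSO:yes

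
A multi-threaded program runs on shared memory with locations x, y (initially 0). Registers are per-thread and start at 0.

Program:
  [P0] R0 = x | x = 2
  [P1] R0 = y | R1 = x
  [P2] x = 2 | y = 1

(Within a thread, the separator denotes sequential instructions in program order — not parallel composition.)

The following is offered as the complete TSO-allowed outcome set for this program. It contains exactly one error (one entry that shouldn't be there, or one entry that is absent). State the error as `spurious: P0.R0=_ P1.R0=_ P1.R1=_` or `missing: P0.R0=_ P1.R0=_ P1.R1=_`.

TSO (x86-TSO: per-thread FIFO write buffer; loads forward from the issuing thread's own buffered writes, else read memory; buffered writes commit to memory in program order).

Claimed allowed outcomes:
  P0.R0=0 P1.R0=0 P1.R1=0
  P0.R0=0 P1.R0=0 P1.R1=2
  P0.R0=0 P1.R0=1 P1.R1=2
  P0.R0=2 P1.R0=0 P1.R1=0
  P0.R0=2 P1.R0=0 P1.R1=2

outcome vector order: (P0.R0,P1.R0,P1.R1)
under TSO → 000, 002, 012, 200, 202, 212
TSO∖claimed = {212}

missing: P0.R0=2 P1.R0=1 P1.R1=2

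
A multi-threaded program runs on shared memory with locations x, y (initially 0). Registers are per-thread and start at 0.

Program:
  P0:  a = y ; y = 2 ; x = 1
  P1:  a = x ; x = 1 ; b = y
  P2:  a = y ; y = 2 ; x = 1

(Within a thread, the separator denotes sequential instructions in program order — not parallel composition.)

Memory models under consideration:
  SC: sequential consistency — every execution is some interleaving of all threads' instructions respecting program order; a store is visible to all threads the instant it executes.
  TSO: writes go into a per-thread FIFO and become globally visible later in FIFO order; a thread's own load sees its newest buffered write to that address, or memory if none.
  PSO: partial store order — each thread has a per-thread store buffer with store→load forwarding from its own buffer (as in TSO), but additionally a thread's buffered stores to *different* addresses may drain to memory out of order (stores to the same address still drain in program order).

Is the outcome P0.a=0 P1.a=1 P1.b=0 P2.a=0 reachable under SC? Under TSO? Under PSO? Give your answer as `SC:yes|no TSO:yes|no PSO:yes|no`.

outcome vector order: (P0.a,P1.a,P1.b,P2.a)
under SC → 0000; 0002; 0020; 0022; 0120; 0122; 2000; 2020; 2120
under TSO → 0000; 0002; 0020; 0022; 0120; 0122; 2000; 2020; 2120
under PSO → 0000; 0002; 0020; 0022; 0100; 0102; 0120; 0122; 2000; 2020; 2100; 2120
target 0100 ∈ {PSO}

SC:no TSO:no PSO:yes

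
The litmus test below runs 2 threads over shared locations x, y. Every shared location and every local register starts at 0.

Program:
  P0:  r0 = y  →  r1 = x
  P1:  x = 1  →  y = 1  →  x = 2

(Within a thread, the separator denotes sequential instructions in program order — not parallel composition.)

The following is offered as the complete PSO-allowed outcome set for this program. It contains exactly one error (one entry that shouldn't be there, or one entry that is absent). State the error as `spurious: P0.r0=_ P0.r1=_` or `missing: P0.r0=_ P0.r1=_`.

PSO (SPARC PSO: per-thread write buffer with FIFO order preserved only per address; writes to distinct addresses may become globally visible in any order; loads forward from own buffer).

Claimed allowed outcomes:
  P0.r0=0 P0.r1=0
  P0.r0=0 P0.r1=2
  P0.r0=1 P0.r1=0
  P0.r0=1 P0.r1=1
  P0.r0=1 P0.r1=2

missing: P0.r0=0 P0.r1=1

outcome vector order: (P0.r0,P0.r1)
PSO: 6 outcomes — {00; 01; 02; 10; 11; 12}
PSO∖claimed = {01}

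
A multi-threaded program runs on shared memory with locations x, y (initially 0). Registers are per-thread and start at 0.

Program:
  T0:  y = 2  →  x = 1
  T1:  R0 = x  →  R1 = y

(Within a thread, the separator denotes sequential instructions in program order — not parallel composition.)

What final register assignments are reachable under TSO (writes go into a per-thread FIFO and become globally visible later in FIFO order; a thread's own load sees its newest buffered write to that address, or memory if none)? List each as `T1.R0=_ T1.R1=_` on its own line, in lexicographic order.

outcome vector order: (T1.R0,T1.R1)
|TSO outcomes| = 3

T1.R0=0 T1.R1=0
T1.R0=0 T1.R1=2
T1.R0=1 T1.R1=2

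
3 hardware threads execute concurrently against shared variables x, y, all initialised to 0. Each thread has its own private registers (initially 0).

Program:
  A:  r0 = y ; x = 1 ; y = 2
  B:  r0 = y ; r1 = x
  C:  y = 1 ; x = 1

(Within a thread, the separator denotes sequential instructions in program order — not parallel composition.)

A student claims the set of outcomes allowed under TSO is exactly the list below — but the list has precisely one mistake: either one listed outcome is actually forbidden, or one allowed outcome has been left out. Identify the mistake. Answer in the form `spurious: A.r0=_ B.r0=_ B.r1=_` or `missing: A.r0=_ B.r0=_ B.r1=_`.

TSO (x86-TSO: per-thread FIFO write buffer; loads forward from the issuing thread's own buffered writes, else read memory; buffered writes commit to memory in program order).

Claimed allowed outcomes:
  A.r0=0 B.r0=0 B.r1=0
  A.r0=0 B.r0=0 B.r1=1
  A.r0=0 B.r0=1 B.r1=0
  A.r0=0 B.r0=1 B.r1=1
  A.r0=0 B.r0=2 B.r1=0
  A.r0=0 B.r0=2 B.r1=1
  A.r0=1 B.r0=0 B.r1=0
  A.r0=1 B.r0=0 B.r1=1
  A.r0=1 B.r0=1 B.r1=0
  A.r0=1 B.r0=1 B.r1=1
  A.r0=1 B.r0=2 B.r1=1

spurious: A.r0=0 B.r0=2 B.r1=0

outcome vector order: (A.r0,B.r0,B.r1)
under TSO → 0/0/0 0/0/1 0/1/0 0/1/1 0/2/1 1/0/0 1/0/1 1/1/0 1/1/1 1/2/1
claimed∖TSO = {0/2/0}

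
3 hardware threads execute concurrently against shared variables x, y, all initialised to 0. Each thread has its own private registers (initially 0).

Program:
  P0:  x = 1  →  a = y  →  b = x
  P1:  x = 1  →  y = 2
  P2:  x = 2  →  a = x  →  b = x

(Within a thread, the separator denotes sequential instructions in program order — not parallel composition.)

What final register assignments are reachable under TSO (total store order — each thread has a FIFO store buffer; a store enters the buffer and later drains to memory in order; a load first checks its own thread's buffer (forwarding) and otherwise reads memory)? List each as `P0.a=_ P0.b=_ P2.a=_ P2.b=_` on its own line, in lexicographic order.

P0.a=0 P0.b=1 P2.a=1 P2.b=1
P0.a=0 P0.b=1 P2.a=2 P2.b=1
P0.a=0 P0.b=1 P2.a=2 P2.b=2
P0.a=0 P0.b=2 P2.a=1 P2.b=1
P0.a=0 P0.b=2 P2.a=2 P2.b=1
P0.a=0 P0.b=2 P2.a=2 P2.b=2
P0.a=2 P0.b=1 P2.a=1 P2.b=1
P0.a=2 P0.b=1 P2.a=2 P2.b=1
P0.a=2 P0.b=1 P2.a=2 P2.b=2
P0.a=2 P0.b=2 P2.a=2 P2.b=2

outcome vector order: (P0.a,P0.b,P2.a,P2.b)
|TSO outcomes| = 10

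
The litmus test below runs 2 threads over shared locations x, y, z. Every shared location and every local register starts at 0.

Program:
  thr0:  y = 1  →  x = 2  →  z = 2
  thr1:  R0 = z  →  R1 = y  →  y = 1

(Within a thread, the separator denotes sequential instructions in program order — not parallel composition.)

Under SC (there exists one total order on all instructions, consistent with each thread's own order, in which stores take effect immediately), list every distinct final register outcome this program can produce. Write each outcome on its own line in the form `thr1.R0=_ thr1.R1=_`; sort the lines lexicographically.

thr1.R0=0 thr1.R1=0
thr1.R0=0 thr1.R1=1
thr1.R0=2 thr1.R1=1

outcome vector order: (thr1.R0,thr1.R1)
|SC outcomes| = 3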